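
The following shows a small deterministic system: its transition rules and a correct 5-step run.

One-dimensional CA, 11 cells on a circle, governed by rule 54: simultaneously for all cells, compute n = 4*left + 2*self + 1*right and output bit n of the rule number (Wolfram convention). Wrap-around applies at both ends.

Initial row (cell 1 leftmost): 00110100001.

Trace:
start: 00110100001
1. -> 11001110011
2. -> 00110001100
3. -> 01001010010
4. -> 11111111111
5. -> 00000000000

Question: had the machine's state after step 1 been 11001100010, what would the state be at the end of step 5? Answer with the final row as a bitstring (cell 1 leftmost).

state after step 1 := 11001100010
2. -> 00110010111
3. -> 11001111000
4. -> 00110000101
5. -> 11001001111

11001001111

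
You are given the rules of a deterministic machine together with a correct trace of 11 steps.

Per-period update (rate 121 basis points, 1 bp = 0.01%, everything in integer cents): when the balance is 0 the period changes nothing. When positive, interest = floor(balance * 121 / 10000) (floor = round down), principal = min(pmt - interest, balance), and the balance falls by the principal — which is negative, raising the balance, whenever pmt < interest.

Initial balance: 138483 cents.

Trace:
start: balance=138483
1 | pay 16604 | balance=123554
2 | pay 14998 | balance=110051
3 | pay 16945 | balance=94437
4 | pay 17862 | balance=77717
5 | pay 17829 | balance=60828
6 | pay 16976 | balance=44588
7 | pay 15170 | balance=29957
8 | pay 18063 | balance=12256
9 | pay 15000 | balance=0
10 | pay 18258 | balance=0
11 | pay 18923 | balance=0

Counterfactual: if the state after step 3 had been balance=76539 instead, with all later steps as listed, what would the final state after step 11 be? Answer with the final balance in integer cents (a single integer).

0

state after step 3 := balance=76539
4 | pay 17862 | balance=59603
5 | pay 17829 | balance=42495
6 | pay 16976 | balance=26033
7 | pay 15170 | balance=11177
8 | pay 18063 | balance=0
9 | pay 15000 | balance=0
10 | pay 18258 | balance=0
11 | pay 18923 | balance=0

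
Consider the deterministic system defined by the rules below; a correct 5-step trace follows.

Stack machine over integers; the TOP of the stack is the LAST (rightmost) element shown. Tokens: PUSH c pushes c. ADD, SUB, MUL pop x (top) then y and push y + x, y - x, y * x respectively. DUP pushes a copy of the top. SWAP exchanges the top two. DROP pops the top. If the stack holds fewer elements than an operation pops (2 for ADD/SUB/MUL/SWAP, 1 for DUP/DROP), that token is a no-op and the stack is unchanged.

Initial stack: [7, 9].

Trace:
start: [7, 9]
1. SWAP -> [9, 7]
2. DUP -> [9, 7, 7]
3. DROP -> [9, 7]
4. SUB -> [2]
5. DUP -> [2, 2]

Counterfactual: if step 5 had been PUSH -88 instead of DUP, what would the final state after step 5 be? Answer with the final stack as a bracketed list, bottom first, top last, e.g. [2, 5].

(re-executing from step 5 with the substitution; state before step 5: [2])
5. PUSH -88 -> [2, -88]

[2, -88]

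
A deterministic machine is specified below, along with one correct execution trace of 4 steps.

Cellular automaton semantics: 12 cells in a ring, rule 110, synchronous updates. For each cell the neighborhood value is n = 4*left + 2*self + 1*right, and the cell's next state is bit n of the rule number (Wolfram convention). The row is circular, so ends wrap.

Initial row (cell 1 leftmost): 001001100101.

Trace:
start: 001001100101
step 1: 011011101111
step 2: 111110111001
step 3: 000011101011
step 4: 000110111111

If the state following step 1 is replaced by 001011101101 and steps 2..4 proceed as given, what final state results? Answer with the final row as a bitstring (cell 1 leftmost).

state after step 1 := 001011101101
step 2: 011110111111
step 3: 110011100001
step 4: 010110100011

010110100011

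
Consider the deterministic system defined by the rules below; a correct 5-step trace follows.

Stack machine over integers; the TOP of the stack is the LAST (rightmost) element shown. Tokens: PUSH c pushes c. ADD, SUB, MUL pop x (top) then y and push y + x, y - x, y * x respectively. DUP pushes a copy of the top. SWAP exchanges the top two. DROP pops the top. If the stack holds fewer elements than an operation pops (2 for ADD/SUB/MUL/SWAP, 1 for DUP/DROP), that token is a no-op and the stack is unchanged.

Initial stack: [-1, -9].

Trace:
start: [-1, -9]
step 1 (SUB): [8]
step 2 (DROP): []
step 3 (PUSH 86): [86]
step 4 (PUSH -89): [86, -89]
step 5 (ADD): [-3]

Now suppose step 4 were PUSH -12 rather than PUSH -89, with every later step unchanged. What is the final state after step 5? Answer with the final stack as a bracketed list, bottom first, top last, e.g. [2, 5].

(re-executing from step 4 with the substitution; state before step 4: [86])
step 4 (PUSH -12): [86, -12]
step 5 (ADD): [74]

[74]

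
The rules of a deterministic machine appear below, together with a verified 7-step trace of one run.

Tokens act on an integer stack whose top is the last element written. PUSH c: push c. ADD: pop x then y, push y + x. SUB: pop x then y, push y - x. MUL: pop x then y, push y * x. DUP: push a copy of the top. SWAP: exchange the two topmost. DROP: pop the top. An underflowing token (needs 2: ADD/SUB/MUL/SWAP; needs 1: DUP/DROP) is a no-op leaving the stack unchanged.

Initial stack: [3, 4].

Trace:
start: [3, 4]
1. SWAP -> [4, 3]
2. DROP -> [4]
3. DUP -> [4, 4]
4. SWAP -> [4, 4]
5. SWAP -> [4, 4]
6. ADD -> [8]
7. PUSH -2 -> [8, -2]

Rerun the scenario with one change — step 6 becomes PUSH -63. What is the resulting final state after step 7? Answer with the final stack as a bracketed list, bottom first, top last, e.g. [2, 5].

(re-executing from step 6 with the substitution; state before step 6: [4, 4])
6. PUSH -63 -> [4, 4, -63]
7. PUSH -2 -> [4, 4, -63, -2]

[4, 4, -63, -2]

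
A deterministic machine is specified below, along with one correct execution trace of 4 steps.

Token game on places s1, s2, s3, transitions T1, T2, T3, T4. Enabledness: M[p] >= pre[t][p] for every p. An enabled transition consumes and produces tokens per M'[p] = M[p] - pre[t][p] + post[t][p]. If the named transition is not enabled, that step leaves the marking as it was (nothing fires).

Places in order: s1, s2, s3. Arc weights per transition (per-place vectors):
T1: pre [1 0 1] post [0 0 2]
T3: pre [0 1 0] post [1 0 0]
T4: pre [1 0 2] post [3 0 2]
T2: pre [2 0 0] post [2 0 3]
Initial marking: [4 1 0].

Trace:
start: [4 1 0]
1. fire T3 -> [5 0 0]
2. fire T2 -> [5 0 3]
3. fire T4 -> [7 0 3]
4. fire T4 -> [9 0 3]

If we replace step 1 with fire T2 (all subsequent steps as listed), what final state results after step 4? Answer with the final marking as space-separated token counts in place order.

(re-executing from step 1 with the substitution; state before step 1: [4 1 0])
1. fire T2 -> [4 1 3]
2. fire T2 -> [4 1 6]
3. fire T4 -> [6 1 6]
4. fire T4 -> [8 1 6]

8 1 6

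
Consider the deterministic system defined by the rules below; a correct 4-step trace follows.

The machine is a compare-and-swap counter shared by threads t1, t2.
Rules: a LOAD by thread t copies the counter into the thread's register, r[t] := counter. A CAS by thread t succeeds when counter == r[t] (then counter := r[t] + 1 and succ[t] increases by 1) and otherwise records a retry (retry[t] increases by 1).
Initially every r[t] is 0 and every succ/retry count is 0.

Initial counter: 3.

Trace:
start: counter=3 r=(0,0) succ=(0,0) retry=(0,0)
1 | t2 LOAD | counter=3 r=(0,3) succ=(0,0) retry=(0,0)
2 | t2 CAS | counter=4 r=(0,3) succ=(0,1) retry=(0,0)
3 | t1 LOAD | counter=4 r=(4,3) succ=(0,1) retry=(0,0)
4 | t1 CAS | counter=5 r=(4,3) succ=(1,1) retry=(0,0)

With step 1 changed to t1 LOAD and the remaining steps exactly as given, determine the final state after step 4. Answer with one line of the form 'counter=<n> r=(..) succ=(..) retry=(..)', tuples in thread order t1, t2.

(re-executing from step 1 with the substitution; state before step 1: counter=3 r=(0,0) succ=(0,0) retry=(0,0))
1 | t1 LOAD | counter=3 r=(3,0) succ=(0,0) retry=(0,0)
2 | t2 CAS | counter=3 r=(3,0) succ=(0,0) retry=(0,1)
3 | t1 LOAD | counter=3 r=(3,0) succ=(0,0) retry=(0,1)
4 | t1 CAS | counter=4 r=(3,0) succ=(1,0) retry=(0,1)

counter=4 r=(3,0) succ=(1,0) retry=(0,1)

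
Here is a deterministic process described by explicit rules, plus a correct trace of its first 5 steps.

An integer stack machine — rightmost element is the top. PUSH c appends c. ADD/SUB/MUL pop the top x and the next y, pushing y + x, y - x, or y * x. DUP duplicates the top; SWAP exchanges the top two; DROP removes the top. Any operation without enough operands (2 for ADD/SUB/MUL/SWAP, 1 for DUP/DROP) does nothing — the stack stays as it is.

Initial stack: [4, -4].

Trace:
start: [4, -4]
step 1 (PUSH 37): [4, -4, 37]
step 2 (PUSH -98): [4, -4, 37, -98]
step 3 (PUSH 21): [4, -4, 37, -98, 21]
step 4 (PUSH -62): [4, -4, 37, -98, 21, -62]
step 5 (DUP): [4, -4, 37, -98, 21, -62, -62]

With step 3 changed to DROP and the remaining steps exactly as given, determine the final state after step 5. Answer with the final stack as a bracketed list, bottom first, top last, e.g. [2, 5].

[4, -4, 37, -62, -62]

(re-executing from step 3 with the substitution; state before step 3: [4, -4, 37, -98])
step 3 (DROP): [4, -4, 37]
step 4 (PUSH -62): [4, -4, 37, -62]
step 5 (DUP): [4, -4, 37, -62, -62]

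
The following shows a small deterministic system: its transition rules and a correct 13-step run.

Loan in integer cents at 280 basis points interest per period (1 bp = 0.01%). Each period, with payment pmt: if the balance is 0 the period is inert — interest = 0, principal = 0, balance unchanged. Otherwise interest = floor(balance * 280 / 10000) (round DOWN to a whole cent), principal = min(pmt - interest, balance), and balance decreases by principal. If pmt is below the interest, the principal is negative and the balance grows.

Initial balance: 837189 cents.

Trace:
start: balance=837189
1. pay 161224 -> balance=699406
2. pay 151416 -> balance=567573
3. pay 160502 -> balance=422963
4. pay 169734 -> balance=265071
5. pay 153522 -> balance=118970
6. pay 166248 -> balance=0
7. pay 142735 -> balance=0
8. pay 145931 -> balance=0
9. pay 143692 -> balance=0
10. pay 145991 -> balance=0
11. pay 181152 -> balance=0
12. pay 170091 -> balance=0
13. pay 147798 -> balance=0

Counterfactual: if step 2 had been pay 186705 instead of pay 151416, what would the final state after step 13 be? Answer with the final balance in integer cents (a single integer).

(re-executing from step 2 with the substitution; state before step 2: balance=699406)
2. pay 186705 -> balance=532284
3. pay 160502 -> balance=386685
4. pay 169734 -> balance=227778
5. pay 153522 -> balance=80633
6. pay 166248 -> balance=0
7. pay 142735 -> balance=0
8. pay 145931 -> balance=0
9. pay 143692 -> balance=0
10. pay 145991 -> balance=0
11. pay 181152 -> balance=0
12. pay 170091 -> balance=0
13. pay 147798 -> balance=0

0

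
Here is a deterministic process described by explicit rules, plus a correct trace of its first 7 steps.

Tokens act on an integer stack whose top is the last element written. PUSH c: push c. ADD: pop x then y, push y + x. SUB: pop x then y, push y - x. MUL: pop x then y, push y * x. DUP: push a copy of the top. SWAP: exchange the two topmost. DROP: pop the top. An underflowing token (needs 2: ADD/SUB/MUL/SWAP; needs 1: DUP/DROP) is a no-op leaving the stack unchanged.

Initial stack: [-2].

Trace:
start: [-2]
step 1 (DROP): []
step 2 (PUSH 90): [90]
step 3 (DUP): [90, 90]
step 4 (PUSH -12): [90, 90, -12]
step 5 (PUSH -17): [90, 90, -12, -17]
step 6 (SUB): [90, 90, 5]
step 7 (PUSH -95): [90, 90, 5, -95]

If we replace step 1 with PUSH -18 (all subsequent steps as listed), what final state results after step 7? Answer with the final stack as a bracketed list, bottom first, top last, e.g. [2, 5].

[-2, -18, 90, 90, 5, -95]

(re-executing from step 1 with the substitution; state before step 1: [-2])
step 1 (PUSH -18): [-2, -18]
step 2 (PUSH 90): [-2, -18, 90]
step 3 (DUP): [-2, -18, 90, 90]
step 4 (PUSH -12): [-2, -18, 90, 90, -12]
step 5 (PUSH -17): [-2, -18, 90, 90, -12, -17]
step 6 (SUB): [-2, -18, 90, 90, 5]
step 7 (PUSH -95): [-2, -18, 90, 90, 5, -95]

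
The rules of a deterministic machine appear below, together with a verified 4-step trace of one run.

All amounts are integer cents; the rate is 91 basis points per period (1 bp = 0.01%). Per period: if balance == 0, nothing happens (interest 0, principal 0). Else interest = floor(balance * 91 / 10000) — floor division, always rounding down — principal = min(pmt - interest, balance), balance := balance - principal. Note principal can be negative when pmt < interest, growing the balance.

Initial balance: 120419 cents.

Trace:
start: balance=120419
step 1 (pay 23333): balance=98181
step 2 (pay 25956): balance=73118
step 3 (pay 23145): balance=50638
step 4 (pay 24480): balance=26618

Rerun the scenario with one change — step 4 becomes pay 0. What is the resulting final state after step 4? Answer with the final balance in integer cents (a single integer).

(re-executing from step 4 with the substitution; state before step 4: balance=50638)
step 4 (pay 0): balance=51098

51098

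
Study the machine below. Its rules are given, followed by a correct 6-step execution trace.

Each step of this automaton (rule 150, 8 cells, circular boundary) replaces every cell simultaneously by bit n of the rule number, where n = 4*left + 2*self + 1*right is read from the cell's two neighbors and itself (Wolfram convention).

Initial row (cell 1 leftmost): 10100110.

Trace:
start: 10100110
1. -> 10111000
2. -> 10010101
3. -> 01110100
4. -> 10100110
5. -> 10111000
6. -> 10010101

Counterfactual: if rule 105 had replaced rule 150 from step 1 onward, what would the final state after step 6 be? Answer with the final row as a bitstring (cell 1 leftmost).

(re-executing steps 1..6 under rule 105; state before step 1: 10100110)
1. -> 01000111
2. -> 10010101
3. -> 10001011
4. -> 10100110
5. -> 01000111
6. -> 10010101

10010101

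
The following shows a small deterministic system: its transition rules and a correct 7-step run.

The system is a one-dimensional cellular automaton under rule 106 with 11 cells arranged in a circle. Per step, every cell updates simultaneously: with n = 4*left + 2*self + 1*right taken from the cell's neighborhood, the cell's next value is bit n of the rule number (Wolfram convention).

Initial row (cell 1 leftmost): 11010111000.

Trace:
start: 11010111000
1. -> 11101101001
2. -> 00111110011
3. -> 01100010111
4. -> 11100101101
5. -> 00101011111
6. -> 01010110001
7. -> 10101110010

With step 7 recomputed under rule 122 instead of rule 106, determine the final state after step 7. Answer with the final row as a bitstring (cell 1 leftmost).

10101111010

(re-executing step 7 under rule 122; state before step 7: 01010110001)
7. -> 10101111010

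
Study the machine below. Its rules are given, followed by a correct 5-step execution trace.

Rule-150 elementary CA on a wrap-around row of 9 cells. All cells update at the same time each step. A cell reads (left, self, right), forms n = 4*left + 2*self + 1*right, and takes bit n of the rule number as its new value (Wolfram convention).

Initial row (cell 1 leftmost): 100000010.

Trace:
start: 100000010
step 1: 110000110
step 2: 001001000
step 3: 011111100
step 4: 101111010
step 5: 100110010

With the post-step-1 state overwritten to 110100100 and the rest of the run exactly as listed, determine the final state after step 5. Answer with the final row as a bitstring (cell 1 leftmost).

state after step 1 := 110100100
step 2: 000111111
step 3: 101011110
step 4: 101001100
step 5: 101110011

101110011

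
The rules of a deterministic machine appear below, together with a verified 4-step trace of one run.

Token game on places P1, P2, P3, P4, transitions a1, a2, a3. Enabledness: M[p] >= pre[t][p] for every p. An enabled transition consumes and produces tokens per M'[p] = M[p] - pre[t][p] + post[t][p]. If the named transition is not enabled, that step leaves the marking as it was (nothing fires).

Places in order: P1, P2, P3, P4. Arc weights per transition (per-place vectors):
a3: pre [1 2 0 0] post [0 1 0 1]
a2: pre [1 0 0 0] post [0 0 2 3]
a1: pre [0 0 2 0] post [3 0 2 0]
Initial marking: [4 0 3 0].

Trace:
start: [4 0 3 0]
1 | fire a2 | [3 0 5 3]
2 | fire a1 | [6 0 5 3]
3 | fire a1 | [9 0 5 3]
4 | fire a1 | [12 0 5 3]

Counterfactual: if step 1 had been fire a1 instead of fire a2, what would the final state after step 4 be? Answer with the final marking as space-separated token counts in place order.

16 0 3 0

(re-executing from step 1 with the substitution; state before step 1: [4 0 3 0])
1 | fire a1 | [7 0 3 0]
2 | fire a1 | [10 0 3 0]
3 | fire a1 | [13 0 3 0]
4 | fire a1 | [16 0 3 0]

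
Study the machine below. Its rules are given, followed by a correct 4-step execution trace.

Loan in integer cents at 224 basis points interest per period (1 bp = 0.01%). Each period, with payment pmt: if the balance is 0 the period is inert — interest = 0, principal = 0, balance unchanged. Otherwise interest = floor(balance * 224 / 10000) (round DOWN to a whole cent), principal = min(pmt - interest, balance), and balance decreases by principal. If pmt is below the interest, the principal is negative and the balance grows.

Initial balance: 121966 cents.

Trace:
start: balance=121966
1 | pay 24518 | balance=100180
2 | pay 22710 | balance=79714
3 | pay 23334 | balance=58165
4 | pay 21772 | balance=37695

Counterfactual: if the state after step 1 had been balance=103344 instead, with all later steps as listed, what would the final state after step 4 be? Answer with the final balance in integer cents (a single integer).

state after step 1 := balance=103344
2 | pay 22710 | balance=82948
3 | pay 23334 | balance=61472
4 | pay 21772 | balance=41076

41076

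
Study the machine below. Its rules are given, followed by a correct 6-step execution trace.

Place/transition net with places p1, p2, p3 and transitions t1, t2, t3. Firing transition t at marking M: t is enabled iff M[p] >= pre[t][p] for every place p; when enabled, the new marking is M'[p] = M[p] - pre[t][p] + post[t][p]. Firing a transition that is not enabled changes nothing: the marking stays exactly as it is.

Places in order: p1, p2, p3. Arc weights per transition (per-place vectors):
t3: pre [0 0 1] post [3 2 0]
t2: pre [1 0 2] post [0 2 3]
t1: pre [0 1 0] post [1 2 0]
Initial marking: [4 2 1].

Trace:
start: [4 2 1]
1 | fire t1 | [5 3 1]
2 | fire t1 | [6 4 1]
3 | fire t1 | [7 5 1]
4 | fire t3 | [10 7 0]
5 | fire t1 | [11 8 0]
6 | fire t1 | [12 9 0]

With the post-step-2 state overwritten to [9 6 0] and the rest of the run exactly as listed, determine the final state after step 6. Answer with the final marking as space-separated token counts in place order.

state after step 2 := [9 6 0]
3 | fire t1 | [10 7 0]
4 | fire t3 | [10 7 0]
5 | fire t1 | [11 8 0]
6 | fire t1 | [12 9 0]

12 9 0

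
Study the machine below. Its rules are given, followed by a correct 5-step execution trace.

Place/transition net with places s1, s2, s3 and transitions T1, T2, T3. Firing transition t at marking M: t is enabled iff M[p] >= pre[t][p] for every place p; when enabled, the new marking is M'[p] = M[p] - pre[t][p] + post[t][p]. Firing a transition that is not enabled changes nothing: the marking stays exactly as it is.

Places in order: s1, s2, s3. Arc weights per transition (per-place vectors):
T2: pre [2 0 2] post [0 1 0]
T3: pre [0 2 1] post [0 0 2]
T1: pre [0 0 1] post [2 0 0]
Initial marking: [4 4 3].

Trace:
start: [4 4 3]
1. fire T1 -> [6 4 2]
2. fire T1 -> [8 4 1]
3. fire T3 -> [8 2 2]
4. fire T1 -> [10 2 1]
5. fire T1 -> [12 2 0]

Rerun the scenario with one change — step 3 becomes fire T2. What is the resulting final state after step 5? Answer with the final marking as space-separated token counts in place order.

(re-executing from step 3 with the substitution; state before step 3: [8 4 1])
3. fire T2 -> [8 4 1]
4. fire T1 -> [10 4 0]
5. fire T1 -> [10 4 0]

10 4 0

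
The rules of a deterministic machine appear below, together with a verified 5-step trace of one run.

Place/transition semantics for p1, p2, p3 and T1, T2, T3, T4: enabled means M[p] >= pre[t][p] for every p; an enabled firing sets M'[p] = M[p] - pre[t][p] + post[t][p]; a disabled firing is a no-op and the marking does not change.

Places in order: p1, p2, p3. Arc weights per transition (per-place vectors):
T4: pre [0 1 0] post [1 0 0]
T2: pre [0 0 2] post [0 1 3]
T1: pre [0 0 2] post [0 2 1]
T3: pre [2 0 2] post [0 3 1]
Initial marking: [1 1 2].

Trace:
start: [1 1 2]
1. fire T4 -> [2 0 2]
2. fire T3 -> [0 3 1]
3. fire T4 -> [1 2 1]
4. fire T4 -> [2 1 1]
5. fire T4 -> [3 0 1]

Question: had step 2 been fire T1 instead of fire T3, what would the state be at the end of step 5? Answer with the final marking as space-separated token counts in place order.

4 0 1

(re-executing from step 2 with the substitution; state before step 2: [2 0 2])
2. fire T1 -> [2 2 1]
3. fire T4 -> [3 1 1]
4. fire T4 -> [4 0 1]
5. fire T4 -> [4 0 1]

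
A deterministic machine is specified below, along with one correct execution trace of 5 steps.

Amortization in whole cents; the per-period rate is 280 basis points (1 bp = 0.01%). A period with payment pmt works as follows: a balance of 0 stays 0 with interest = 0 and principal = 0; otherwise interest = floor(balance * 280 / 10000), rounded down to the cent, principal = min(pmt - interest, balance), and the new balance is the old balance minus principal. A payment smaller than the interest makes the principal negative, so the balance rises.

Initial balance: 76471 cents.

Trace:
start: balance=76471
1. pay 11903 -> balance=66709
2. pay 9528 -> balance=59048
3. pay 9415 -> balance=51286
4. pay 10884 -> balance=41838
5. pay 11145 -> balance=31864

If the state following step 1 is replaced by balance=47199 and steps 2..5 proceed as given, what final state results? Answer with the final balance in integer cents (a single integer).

10074

state after step 1 := balance=47199
2. pay 9528 -> balance=38992
3. pay 9415 -> balance=30668
4. pay 10884 -> balance=20642
5. pay 11145 -> balance=10074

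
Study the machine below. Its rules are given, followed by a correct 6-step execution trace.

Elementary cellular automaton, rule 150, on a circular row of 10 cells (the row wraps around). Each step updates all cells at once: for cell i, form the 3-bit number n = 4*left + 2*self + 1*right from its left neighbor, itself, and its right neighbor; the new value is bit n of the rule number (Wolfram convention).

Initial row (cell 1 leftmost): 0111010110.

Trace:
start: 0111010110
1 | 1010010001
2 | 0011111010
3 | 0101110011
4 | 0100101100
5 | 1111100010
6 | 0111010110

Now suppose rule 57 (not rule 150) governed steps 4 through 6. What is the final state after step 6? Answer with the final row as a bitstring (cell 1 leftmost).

1101010010

(re-executing steps 4..6 under rule 57; state before step 4: 0101110011)
4 | 1011001010
5 | 0110100101
6 | 1101010010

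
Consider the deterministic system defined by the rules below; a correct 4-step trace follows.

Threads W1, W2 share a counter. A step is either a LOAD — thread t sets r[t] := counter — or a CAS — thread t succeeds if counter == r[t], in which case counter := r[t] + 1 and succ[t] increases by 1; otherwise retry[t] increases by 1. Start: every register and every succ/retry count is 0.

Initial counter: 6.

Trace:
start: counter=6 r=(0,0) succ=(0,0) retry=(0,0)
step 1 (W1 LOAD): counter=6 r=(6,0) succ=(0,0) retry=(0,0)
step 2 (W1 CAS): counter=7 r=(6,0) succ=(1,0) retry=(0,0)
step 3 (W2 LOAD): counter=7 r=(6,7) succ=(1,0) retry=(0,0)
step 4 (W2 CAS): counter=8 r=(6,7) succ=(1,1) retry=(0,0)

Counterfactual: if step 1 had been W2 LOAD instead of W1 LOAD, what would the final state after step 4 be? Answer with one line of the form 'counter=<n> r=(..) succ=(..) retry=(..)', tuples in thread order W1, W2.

(re-executing from step 1 with the substitution; state before step 1: counter=6 r=(0,0) succ=(0,0) retry=(0,0))
step 1 (W2 LOAD): counter=6 r=(0,6) succ=(0,0) retry=(0,0)
step 2 (W1 CAS): counter=6 r=(0,6) succ=(0,0) retry=(1,0)
step 3 (W2 LOAD): counter=6 r=(0,6) succ=(0,0) retry=(1,0)
step 4 (W2 CAS): counter=7 r=(0,6) succ=(0,1) retry=(1,0)

counter=7 r=(0,6) succ=(0,1) retry=(1,0)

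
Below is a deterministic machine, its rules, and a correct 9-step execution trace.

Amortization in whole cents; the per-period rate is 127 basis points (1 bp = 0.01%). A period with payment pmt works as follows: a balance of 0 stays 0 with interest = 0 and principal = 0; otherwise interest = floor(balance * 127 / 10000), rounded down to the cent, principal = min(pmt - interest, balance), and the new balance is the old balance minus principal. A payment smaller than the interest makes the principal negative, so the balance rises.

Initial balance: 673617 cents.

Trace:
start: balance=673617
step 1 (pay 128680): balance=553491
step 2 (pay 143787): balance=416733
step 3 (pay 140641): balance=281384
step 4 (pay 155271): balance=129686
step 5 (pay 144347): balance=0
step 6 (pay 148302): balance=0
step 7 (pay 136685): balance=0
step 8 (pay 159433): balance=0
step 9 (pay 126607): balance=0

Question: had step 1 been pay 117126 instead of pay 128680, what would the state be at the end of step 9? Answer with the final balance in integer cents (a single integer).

0

(re-executing from step 1 with the substitution; state before step 1: balance=673617)
step 1 (pay 117126): balance=565045
step 2 (pay 143787): balance=428434
step 3 (pay 140641): balance=293234
step 4 (pay 155271): balance=141687
step 5 (pay 144347): balance=0
step 6 (pay 148302): balance=0
step 7 (pay 136685): balance=0
step 8 (pay 159433): balance=0
step 9 (pay 126607): balance=0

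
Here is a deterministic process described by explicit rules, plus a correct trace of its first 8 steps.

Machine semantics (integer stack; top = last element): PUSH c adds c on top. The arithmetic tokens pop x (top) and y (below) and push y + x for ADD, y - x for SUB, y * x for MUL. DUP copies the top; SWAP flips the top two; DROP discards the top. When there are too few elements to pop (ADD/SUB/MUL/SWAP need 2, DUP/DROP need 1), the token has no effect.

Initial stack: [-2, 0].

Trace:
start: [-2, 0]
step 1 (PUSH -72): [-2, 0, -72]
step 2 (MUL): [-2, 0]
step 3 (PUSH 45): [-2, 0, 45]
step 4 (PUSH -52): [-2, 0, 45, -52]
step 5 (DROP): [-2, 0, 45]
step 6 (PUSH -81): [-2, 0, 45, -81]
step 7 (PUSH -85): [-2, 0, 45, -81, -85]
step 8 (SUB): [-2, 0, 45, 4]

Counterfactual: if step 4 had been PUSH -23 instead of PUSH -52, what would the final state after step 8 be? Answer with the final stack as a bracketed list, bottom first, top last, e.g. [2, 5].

(re-executing from step 4 with the substitution; state before step 4: [-2, 0, 45])
step 4 (PUSH -23): [-2, 0, 45, -23]
step 5 (DROP): [-2, 0, 45]
step 6 (PUSH -81): [-2, 0, 45, -81]
step 7 (PUSH -85): [-2, 0, 45, -81, -85]
step 8 (SUB): [-2, 0, 45, 4]

[-2, 0, 45, 4]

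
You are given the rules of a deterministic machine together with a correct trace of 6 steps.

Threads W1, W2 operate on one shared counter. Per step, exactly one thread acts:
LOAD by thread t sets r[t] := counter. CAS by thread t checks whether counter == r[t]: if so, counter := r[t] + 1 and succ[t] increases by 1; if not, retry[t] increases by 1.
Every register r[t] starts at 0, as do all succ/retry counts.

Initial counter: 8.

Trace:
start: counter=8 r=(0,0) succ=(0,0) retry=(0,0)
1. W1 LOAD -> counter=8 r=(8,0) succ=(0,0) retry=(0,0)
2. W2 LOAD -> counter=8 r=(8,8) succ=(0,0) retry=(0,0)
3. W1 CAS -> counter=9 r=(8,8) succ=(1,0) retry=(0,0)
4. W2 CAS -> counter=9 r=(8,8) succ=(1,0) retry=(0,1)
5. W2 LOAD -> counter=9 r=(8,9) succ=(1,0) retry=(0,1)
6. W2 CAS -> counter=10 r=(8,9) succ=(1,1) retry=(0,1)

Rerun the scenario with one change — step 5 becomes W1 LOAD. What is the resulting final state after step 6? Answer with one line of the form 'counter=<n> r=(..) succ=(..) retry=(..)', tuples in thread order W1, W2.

counter=9 r=(9,8) succ=(1,0) retry=(0,2)

(re-executing from step 5 with the substitution; state before step 5: counter=9 r=(8,8) succ=(1,0) retry=(0,1))
5. W1 LOAD -> counter=9 r=(9,8) succ=(1,0) retry=(0,1)
6. W2 CAS -> counter=9 r=(9,8) succ=(1,0) retry=(0,2)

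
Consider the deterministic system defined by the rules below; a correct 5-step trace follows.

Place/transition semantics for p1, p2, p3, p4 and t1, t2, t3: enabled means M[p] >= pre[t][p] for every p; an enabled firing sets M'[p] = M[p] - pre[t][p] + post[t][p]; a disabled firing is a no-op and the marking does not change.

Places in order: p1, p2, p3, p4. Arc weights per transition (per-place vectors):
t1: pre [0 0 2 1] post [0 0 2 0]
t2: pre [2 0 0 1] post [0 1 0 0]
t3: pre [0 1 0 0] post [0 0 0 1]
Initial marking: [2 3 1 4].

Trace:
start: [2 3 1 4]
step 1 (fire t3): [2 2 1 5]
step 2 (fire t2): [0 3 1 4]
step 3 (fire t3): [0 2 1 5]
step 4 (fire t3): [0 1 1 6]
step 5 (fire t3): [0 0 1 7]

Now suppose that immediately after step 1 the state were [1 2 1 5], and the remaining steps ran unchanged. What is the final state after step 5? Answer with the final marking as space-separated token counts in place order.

1 0 1 7

state after step 1 := [1 2 1 5]
step 2 (fire t2): [1 2 1 5]
step 3 (fire t3): [1 1 1 6]
step 4 (fire t3): [1 0 1 7]
step 5 (fire t3): [1 0 1 7]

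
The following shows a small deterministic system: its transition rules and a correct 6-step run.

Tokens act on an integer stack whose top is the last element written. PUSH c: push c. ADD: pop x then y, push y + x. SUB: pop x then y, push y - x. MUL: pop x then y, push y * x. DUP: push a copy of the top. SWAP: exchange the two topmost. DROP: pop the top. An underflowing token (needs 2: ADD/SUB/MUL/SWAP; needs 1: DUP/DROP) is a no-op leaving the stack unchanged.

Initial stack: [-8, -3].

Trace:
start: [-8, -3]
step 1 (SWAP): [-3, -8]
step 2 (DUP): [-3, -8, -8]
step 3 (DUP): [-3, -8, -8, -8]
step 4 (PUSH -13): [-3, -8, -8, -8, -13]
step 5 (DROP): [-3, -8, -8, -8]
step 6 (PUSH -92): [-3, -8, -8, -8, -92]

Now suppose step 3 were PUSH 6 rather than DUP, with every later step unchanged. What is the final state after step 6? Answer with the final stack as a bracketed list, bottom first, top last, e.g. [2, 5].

(re-executing from step 3 with the substitution; state before step 3: [-3, -8, -8])
step 3 (PUSH 6): [-3, -8, -8, 6]
step 4 (PUSH -13): [-3, -8, -8, 6, -13]
step 5 (DROP): [-3, -8, -8, 6]
step 6 (PUSH -92): [-3, -8, -8, 6, -92]

[-3, -8, -8, 6, -92]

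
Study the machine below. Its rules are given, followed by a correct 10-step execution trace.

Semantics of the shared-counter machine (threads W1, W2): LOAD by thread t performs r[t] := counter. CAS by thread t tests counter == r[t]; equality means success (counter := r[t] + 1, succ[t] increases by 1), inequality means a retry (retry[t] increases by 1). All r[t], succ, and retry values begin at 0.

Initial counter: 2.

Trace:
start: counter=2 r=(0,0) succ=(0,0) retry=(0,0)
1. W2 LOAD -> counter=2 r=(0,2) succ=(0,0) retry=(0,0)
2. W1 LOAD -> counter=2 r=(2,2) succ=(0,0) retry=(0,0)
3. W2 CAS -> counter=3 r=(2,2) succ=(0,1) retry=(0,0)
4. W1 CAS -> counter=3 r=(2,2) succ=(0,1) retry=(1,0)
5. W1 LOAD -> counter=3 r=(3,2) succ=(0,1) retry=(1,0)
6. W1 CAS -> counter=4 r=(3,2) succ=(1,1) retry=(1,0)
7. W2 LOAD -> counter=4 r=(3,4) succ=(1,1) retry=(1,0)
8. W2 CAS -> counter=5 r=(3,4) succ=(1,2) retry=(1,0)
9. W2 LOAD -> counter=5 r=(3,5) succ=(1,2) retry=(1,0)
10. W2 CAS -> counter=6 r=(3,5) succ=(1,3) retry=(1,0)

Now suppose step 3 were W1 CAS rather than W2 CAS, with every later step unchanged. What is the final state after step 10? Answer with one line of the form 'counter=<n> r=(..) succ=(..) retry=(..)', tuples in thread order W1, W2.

(re-executing from step 3 with the substitution; state before step 3: counter=2 r=(2,2) succ=(0,0) retry=(0,0))
3. W1 CAS -> counter=3 r=(2,2) succ=(1,0) retry=(0,0)
4. W1 CAS -> counter=3 r=(2,2) succ=(1,0) retry=(1,0)
5. W1 LOAD -> counter=3 r=(3,2) succ=(1,0) retry=(1,0)
6. W1 CAS -> counter=4 r=(3,2) succ=(2,0) retry=(1,0)
7. W2 LOAD -> counter=4 r=(3,4) succ=(2,0) retry=(1,0)
8. W2 CAS -> counter=5 r=(3,4) succ=(2,1) retry=(1,0)
9. W2 LOAD -> counter=5 r=(3,5) succ=(2,1) retry=(1,0)
10. W2 CAS -> counter=6 r=(3,5) succ=(2,2) retry=(1,0)

counter=6 r=(3,5) succ=(2,2) retry=(1,0)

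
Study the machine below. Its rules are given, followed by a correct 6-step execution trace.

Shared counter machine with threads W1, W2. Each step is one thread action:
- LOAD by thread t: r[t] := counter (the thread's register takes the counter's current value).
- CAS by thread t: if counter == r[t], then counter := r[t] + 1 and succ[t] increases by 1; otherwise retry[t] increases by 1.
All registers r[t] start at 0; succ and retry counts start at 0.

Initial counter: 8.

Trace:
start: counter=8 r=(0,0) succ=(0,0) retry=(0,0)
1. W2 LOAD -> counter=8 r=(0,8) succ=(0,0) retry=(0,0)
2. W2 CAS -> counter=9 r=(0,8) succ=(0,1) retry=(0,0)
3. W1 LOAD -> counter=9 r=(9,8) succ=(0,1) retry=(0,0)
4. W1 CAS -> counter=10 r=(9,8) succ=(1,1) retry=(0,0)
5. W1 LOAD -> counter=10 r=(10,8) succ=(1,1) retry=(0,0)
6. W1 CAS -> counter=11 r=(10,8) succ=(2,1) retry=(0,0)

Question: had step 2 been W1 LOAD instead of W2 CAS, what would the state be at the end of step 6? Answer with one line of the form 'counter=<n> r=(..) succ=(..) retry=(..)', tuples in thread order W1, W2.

counter=10 r=(9,8) succ=(2,0) retry=(0,0)

(re-executing from step 2 with the substitution; state before step 2: counter=8 r=(0,8) succ=(0,0) retry=(0,0))
2. W1 LOAD -> counter=8 r=(8,8) succ=(0,0) retry=(0,0)
3. W1 LOAD -> counter=8 r=(8,8) succ=(0,0) retry=(0,0)
4. W1 CAS -> counter=9 r=(8,8) succ=(1,0) retry=(0,0)
5. W1 LOAD -> counter=9 r=(9,8) succ=(1,0) retry=(0,0)
6. W1 CAS -> counter=10 r=(9,8) succ=(2,0) retry=(0,0)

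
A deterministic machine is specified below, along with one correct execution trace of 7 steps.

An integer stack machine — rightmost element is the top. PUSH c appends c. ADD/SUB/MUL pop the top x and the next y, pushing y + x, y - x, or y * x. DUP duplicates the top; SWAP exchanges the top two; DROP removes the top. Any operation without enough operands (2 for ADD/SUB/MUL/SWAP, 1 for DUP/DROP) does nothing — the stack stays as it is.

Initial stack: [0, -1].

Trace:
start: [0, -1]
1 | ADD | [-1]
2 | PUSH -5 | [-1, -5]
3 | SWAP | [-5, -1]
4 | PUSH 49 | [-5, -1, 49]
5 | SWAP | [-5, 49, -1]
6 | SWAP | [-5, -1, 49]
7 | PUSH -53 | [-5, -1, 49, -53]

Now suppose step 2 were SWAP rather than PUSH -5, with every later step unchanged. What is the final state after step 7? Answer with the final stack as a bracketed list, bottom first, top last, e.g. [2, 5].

(re-executing from step 2 with the substitution; state before step 2: [-1])
2 | SWAP | [-1]
3 | SWAP | [-1]
4 | PUSH 49 | [-1, 49]
5 | SWAP | [49, -1]
6 | SWAP | [-1, 49]
7 | PUSH -53 | [-1, 49, -53]

[-1, 49, -53]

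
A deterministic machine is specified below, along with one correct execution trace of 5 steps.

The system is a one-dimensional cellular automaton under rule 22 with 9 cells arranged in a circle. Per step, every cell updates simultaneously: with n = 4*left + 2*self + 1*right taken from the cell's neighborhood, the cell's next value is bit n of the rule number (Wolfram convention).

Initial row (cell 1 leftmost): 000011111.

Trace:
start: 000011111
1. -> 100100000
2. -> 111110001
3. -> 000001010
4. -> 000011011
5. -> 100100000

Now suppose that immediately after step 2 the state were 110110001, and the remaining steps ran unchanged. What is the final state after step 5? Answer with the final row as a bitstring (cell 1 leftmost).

state after step 2 := 110110001
3. -> 000001010
4. -> 000011011
5. -> 100100000

100100000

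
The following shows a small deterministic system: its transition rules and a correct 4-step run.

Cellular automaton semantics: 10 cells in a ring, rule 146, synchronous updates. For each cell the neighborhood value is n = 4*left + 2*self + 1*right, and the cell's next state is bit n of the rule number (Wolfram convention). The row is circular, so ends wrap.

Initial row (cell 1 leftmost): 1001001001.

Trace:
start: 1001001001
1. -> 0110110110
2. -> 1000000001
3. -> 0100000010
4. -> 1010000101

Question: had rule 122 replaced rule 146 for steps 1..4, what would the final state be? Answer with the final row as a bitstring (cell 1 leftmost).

1111001111

(re-executing steps 1..4 under rule 122; state before step 1: 1001001001)
1. -> 1110110111
2. -> 0011111100
3. -> 0110000110
4. -> 1111001111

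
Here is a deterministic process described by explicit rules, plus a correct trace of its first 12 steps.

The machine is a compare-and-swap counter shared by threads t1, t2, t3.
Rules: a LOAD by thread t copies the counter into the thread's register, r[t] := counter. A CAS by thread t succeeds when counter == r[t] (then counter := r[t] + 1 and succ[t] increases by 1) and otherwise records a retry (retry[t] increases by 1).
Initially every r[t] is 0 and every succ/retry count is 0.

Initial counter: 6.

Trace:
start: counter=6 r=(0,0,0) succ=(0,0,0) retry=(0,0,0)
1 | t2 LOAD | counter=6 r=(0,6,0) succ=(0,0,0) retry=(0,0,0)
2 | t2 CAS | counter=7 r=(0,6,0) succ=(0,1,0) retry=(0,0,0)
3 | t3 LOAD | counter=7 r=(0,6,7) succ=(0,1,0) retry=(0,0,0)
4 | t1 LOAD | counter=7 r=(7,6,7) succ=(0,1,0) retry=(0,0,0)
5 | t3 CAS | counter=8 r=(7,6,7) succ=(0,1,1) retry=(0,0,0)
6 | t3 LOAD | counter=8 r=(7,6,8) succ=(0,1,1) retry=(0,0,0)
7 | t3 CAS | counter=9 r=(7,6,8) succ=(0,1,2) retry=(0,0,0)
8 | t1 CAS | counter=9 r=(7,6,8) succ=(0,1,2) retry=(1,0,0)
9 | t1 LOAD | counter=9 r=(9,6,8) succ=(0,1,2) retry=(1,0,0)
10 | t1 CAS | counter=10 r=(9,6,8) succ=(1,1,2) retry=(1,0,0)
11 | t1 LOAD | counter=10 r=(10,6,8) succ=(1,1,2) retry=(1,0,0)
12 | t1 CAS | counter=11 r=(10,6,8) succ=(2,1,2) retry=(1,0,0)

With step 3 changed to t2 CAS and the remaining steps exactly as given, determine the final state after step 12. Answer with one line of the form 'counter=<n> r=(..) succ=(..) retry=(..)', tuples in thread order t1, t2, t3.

(re-executing from step 3 with the substitution; state before step 3: counter=7 r=(0,6,0) succ=(0,1,0) retry=(0,0,0))
3 | t2 CAS | counter=7 r=(0,6,0) succ=(0,1,0) retry=(0,1,0)
4 | t1 LOAD | counter=7 r=(7,6,0) succ=(0,1,0) retry=(0,1,0)
5 | t3 CAS | counter=7 r=(7,6,0) succ=(0,1,0) retry=(0,1,1)
6 | t3 LOAD | counter=7 r=(7,6,7) succ=(0,1,0) retry=(0,1,1)
7 | t3 CAS | counter=8 r=(7,6,7) succ=(0,1,1) retry=(0,1,1)
8 | t1 CAS | counter=8 r=(7,6,7) succ=(0,1,1) retry=(1,1,1)
9 | t1 LOAD | counter=8 r=(8,6,7) succ=(0,1,1) retry=(1,1,1)
10 | t1 CAS | counter=9 r=(8,6,7) succ=(1,1,1) retry=(1,1,1)
11 | t1 LOAD | counter=9 r=(9,6,7) succ=(1,1,1) retry=(1,1,1)
12 | t1 CAS | counter=10 r=(9,6,7) succ=(2,1,1) retry=(1,1,1)

counter=10 r=(9,6,7) succ=(2,1,1) retry=(1,1,1)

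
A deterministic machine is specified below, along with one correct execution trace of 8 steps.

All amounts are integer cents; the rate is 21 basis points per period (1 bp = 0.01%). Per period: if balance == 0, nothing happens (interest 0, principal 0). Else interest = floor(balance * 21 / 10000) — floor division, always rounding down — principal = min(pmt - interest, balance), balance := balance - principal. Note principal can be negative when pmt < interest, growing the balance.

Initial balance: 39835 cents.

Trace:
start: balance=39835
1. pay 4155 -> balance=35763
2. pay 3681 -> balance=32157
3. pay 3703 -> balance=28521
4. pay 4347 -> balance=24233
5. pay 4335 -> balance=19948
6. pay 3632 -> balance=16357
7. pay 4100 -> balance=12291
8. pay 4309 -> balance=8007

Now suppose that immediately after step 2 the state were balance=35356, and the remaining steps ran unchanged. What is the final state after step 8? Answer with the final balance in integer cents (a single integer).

state after step 2 := balance=35356
3. pay 3703 -> balance=31727
4. pay 4347 -> balance=27446
5. pay 4335 -> balance=23168
6. pay 3632 -> balance=19584
7. pay 4100 -> balance=15525
8. pay 4309 -> balance=11248

11248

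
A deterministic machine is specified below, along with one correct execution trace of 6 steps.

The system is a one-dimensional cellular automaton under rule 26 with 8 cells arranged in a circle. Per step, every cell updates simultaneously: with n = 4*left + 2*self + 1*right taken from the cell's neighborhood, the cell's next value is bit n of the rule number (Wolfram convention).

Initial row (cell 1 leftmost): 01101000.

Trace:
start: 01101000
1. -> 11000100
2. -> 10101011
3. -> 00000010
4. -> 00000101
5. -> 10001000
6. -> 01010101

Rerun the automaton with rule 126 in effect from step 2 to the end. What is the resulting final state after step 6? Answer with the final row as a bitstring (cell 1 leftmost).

(re-executing steps 2..6 under rule 126; state before step 2: 11000100)
2. -> 11101111
3. -> 00111000
4. -> 01101100
5. -> 11111110
6. -> 10000011

10000011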